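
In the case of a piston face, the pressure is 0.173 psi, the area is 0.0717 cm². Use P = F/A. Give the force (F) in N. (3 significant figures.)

Solving P = F/A for F: F = P·A.
P = 0.173 psi = 1193 Pa; A = 0.0717 cm² = 7.170×10^-6 m².
F = 0.008552 N

0.00855 N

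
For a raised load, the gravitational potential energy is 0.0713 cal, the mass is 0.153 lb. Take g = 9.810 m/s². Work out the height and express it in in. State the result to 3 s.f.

17.3 in

Rearranging: h = PE/(m·g).
PE = 0.0713 cal = 0.2983 J; m = 0.153 lb = 0.06940 kg; g = 9.810 m/s².
h = 0.4382 m
0.4382 m × (1 in / 0.02540 m) = 17.25 in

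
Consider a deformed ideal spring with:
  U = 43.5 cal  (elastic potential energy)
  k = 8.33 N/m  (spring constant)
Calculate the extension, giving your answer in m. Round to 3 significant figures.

Rearranging U = ½k·x² for x: x = √(2U/k).
U = 43.5 cal = 182.0 J; k = 8.33 N/m.
x = 6.610 m

6.61 m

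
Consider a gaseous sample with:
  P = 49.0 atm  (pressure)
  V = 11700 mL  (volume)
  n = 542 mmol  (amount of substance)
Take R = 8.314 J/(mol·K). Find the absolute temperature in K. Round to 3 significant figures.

12900 K

Solving PV = nRT for T: T = PV/(nR).
P = 49.0 atm = 4.965×10^6 Pa; V = 11700 mL = 0.01170 m³; n = 542 mmol = 0.5420 mol; R = 8.314 J/(mol·K).
T = 12891 K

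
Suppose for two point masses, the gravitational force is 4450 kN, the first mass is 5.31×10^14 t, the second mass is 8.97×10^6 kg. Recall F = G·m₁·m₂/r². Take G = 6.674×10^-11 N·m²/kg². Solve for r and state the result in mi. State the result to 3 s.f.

Rearranging F = G·m₁·m₂/r² for r: r = √(G·m₁m₂/F).
F = 4450 kN = 4.450×10^6 N; m₁ = 5.31×10^14 t = 5.310×10^17 kg; m₂ = 8.97×10^6 kg; G = 6.674×10^-11 N·m²/kg².
r = 8452 m
8452 m × (1 mi / 1609 m) = 5.252 mi

5.25 mi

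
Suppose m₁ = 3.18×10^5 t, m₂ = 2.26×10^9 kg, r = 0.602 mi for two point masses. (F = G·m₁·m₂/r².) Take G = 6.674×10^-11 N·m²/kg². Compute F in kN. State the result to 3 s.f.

0.0511 kN

F is given directly by: F = Gm₁m₂/r².
m₁ = 3.18×10^5 t = 3.180×10^8 kg; m₂ = 2.26×10^9 kg; r = 0.602 mi = 968.8 m; G = 6.674×10^-11 N·m²/kg².
F = 51.10 N
51.10 N × (1 kN / 1000 N) = 0.05110 kN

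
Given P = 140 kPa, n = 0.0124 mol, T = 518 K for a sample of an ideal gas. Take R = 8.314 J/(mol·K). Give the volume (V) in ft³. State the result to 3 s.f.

From the ideal-gas law: V = nRT/P.
P = 140 kPa = 1.400×10^5 Pa; n = 0.0124 mol; T = 518 K; R = 8.314 J/(mol·K).
V = 3.814×10^-4 m³
3.814×10^-4 m³ × (1 ft³ / 0.02832 m³) = 0.01347 ft³

0.0135 ft³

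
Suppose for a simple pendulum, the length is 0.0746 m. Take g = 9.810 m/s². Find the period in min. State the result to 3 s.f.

0.00913 min

Directly: T = 2π√(L/g).
L = 0.0746 m; g = 9.810 m/s².
T = 0.5479 s
0.5479 s × (1 min / 60.00 s) = 0.009132 min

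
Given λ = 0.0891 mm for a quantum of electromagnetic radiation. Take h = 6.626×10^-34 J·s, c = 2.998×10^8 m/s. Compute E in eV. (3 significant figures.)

Directly: E = hc/λ.
λ = 0.0891 mm = 8.910×10^-5 m; h = 6.626×10^-34 J·s; c = 2.998×10^8 m/s.
E = 2.229×10^-21 J
2.229×10^-21 J × (1 eV / 1.602×10^-19 J) = 0.01392 eV

0.0139 eV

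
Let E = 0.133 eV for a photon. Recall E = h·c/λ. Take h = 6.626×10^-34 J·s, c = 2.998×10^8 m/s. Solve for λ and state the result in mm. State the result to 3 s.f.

Rearranging E = h·c/λ for λ: λ = hc/E.
E = 0.133 eV = 2.131×10^-20 J; h = 6.626×10^-34 J·s; c = 2.998×10^8 m/s.
λ = 9.322×10^-6 m
9.322×10^-6 m × (1 mm / 0.001000 m) = 0.009322 mm

0.00932 mm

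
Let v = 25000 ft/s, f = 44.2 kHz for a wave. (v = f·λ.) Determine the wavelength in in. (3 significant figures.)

Solving v = f·λ for λ: λ = v/f.
v = 25000 ft/s = 7620 m/s; f = 44.2 kHz = 44200 Hz.
λ = 0.1724 m
0.1724 m × (1 in / 0.02540 m) = 6.787 in

6.79 in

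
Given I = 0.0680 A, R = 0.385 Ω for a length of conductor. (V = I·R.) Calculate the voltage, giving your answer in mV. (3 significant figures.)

V is given directly by: V = IR.
I = 0.0680 A; R = 0.385 Ω.
V = 0.02618 V
0.02618 V × (1 mV / 0.001000 V) = 26.18 mV

26.2 mV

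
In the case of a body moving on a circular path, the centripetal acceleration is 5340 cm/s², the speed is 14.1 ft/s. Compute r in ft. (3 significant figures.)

1.13 ft

Rearranging a = v²/r for r: r = v²/a.
a = 5340 cm/s² = 53.40 m/s²; v = 14.1 ft/s = 4.298 m/s.
r = 0.3459 m
0.3459 m × (1 ft / 0.3048 m) = 1.135 ft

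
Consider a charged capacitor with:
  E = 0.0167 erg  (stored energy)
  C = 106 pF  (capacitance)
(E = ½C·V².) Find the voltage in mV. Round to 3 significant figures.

Solving E = ½C·V² for V: V = √(2E/C).
E = 0.0167 erg = 1.670×10^-9 J; C = 106 pF = 1.060×10^-10 F.
V = 5.613 V  (the unit combination reduces to kg·m²/(A·s³) = V)
5.613 V × (1 mV / 0.001000 V) = 5613 mV

5610 mV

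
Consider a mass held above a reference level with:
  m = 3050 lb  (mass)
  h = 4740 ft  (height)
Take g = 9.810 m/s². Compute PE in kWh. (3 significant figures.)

Directly: PE = mgh.
m = 3050 lb = 1383 kg; h = 4740 ft = 1445 m; g = 9.810 m/s².
PE = 1.961×10^7 J  (the unit combination reduces to kg·m²/s² = J)
1.961×10^7 J × (1 kWh / 3.600×10^6 J) = 5.447 kWh

5.45 kWh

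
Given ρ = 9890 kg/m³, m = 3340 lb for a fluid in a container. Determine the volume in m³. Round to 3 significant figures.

0.153 m³

Rearranging: V = m/ρ.
ρ = 9890 kg/m³; m = 3340 lb = 1515 kg.
V = 0.1532 m³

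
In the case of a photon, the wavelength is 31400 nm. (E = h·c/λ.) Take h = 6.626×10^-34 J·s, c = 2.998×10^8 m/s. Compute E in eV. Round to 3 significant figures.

0.0395 eV

Directly: E = hc/λ.
λ = 31400 nm = 3.140×10^-5 m; h = 6.626×10^-34 J·s; c = 2.998×10^8 m/s.
E = 6.326×10^-21 J
6.326×10^-21 J × (1 eV / 1.602×10^-19 J) = 0.03949 eV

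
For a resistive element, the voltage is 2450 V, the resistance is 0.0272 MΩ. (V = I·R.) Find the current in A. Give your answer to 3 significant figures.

Solving V = I·R for I: I = V/R.
V = 2450 V; R = 0.0272 MΩ = 27200 Ω.
I = 0.09007 A

0.0901 A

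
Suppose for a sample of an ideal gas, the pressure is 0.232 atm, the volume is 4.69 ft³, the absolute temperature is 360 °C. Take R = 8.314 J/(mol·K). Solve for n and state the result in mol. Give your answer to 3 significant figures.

Rearranging: n = PV/(RT).
P = 0.232 atm = 23507 Pa; V = 4.69 ft³ = 0.1328 m³; T = 360 °C = 633.1 K; R = 8.314 J/(mol·K).
n = 0.5931 mol

0.593 mol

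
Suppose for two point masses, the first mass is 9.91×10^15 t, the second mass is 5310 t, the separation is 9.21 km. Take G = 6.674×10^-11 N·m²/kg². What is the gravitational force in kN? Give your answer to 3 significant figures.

41400 kN

F is given directly by: F = Gm₁m₂/r².
m₁ = 9.91×10^15 t = 9.910×10^18 kg; m₂ = 5310 t = 5.310×10^6 kg; r = 9.21 km = 9210 m; G = 6.674×10^-11 N·m²/kg².
F = 4.140×10^7 N
4.140×10^7 N × (1 kN / 1000 N) = 41403 kN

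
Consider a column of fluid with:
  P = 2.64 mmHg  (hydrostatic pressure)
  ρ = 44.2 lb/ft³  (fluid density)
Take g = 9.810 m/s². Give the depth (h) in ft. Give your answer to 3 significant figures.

Rearranging: h = P/(ρ·g).
P = 2.64 mmHg = 352.0 Pa; ρ = 44.2 lb/ft³ = 708.0 kg/m³; g = 9.810 m/s².
h = 0.05067 m
0.05067 m × (1 ft / 0.3048 m) = 0.1663 ft

0.166 ft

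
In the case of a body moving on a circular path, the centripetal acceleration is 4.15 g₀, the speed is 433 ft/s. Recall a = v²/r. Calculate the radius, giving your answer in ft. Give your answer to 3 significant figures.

1400 ft

Rearranging: r = v²/a.
a = 4.15 g₀ = 40.70 m/s²; v = 433 ft/s = 132.0 m/s.
r = 428.0 m
428.0 m × (1 ft / 0.3048 m) = 1404 ft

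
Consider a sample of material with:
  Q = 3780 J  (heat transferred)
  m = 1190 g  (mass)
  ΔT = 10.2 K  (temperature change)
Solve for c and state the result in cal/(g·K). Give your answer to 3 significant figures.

Solving Q = m·c·ΔT for c: c = Q/(m·ΔT).
Q = 3780 J; m = 1190 g = 1.190 kg; ΔT = 10.2 K.
c = 311.4 J/(kg·K)
311.4 J/(kg·K) × (1 cal/(g·K) / 4184 J/(kg·K)) = 0.07443 cal/(g·K)

0.0744 cal/(g·K)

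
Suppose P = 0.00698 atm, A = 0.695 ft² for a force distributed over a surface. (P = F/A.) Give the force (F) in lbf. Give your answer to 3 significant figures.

10.3 lbf

Solving P = F/A for F: F = P·A.
P = 0.00698 atm = 707.2 Pa; A = 0.695 ft² = 0.06457 m².
F = 45.67 N
45.67 N × (1 lbf / 4.448 N) = 10.27 lbf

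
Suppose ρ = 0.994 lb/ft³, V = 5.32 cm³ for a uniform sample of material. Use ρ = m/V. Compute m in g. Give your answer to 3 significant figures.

0.0847 g

Rearranging: m = ρV.
ρ = 0.994 lb/ft³ = 15.92 kg/m³; V = 5.32 cm³ = 5.320×10^-6 m³.
m = 8.471×10^-5 kg
8.471×10^-5 kg × (1 g / 0.001000 kg) = 0.08471 g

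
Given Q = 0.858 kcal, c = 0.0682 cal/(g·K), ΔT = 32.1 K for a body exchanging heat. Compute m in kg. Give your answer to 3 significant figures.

Rearranging: m = Q/(c·ΔT).
Q = 0.858 kcal = 3590 J; c = 0.0682 cal/(g·K) = 285.3 J/(kg·K); ΔT = 32.1 K.
m = 0.3919 kg

0.392 kg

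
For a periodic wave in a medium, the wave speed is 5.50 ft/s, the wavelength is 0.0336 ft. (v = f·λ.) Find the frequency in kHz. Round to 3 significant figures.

Solving v = f·λ for f: f = v/λ.
v = 5.50 ft/s = 1.676 m/s; λ = 0.0336 ft = 0.01024 m.
f = 163.7 Hz
163.7 Hz × (1 kHz / 1000 Hz) = 0.1637 kHz

0.164 kHz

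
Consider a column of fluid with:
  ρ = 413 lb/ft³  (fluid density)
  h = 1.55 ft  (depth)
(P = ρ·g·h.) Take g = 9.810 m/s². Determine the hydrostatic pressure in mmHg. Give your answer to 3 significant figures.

230 mmHg

P is given directly by: P = ρgh.
ρ = 413 lb/ft³ = 6616 kg/m³; h = 1.55 ft = 0.4724 m; g = 9.810 m/s².
P = 30661 Pa
30661 Pa × (1 mmHg / 133.3 Pa) = 230.0 mmHg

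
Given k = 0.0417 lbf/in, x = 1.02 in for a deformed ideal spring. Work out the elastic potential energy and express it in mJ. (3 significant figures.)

U is given directly by: U = ½kx².
k = 0.0417 lbf/in = 7.303 N/m; x = 1.02 in = 0.02591 m.
U = 0.002451 J
0.002451 J × (1 mJ / 0.001000 J) = 2.451 mJ

2.45 mJ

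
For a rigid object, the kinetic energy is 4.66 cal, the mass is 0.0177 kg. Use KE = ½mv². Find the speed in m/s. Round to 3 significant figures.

Solving KE = ½mv² for v: v = √(2·KE/m).
KE = 4.66 cal = 19.50 J; m = 0.0177 kg.
v = 46.94 m/s

46.9 m/s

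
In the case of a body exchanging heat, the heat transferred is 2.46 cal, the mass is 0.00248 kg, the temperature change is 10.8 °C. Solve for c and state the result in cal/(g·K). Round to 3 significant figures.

0.0918 cal/(g·K)

Rearranging Q = m·c·ΔT for c: c = Q/(m·ΔT).
Q = 2.46 cal = 10.29 J; m = 0.00248 kg; ΔT = 10.8 °C = 10.80 K.
c = 384.3 J/(kg·K)
384.3 J/(kg·K) × (1 cal/(g·K) / 4184 J/(kg·K)) = 0.09185 cal/(g·K)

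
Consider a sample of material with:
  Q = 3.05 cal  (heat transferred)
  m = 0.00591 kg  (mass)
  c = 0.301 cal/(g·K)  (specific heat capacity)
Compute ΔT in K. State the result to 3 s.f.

1.71 K

Rearranging Q = m·c·ΔT for ΔT: ΔT = Q/(m·c).
Q = 3.05 cal = 12.76 J; m = 0.00591 kg; c = 0.301 cal/(g·K) = 1259 J/(kg·K).
ΔT = 1.715 K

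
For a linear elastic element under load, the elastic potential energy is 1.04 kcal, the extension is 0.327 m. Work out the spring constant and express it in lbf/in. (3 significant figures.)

465 lbf/in

Rearranging: k = 2U/x².
U = 1.04 kcal = 4351 J; x = 0.327 m.
k = 81388 N/m
81388 N/m × (1 lbf/in / 175.1 N/m) = 464.7 lbf/in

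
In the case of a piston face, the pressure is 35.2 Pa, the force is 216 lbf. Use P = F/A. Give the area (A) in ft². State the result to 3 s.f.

294 ft²

Rearranging P = F/A for A: A = F/P.
P = 35.2 Pa; F = 216 lbf = 960.8 N.
A = 27.30 m²
27.30 m² × (1 ft² / 0.09290 m²) = 293.8 ft²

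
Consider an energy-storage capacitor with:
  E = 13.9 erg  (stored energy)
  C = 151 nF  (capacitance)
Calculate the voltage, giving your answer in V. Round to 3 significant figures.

Rearranging: V = √(2E/C).
E = 13.9 erg = 1.390×10^-6 J; C = 151 nF = 1.510×10^-7 F.
V = 4.291 V

4.29 V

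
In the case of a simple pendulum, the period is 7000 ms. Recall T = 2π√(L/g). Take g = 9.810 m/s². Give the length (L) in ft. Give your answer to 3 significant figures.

39.9 ft

Rearranging: L = g·(T/2π)².
T = 7000 ms = 7.000 s; g = 9.810 m/s².
L = 12.18 m
12.18 m × (1 ft / 0.3048 m) = 39.95 ft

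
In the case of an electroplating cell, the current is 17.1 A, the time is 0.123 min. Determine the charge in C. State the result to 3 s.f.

q is given directly by: q = It.
I = 17.1 A; t = 0.123 min = 7.380 s.
q = 126.2 C

126 C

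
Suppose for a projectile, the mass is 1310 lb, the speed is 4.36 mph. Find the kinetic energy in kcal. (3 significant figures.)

KE is given directly by: KE = ½mv².
m = 1310 lb = 594.2 kg; v = 4.36 mph = 1.949 m/s.
KE = 1129 J
1129 J × (1 kcal / 4184 J) = 0.2698 kcal

0.270 kcal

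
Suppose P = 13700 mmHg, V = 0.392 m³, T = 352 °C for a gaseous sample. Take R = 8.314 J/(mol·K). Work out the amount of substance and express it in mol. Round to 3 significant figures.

138 mol

Rearranging PV = nRT for n: n = PV/(RT).
P = 13700 mmHg = 1.827×10^6 Pa; V = 0.392 m³; T = 352 °C = 625.1 K; R = 8.314 J/(mol·K).
n = 137.8 mol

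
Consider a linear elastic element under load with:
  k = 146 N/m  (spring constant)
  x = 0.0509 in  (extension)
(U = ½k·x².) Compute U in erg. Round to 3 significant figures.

1220 erg

Directly: U = ½kx².
k = 146 N/m; x = 0.0509 in = 0.001293 m.
U = 1.220×10^-4 J
1.220×10^-4 J × (1 erg / 1.000×10^-7 J) = 1220 erg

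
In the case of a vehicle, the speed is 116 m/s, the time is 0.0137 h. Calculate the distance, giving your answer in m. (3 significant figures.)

Solving v = d/t for d: d = v·t.
v = 116 m/s; t = 0.0137 h = 49.32 s.
d = 5721 m

5720 m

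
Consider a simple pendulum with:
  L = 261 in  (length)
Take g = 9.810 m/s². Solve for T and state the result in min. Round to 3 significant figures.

T is given directly by: T = 2π√(L/g).
L = 261 in = 6.629 m; g = 9.810 m/s².
T = 5.165 s
5.165 s × (1 min / 60.00 s) = 0.08609 min

0.0861 min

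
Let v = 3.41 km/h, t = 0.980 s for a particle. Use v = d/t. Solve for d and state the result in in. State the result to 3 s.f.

Rearranging: d = v·t.
v = 3.41 km/h = 0.9472 m/s; t = 0.980 s.
d = 0.9283 m
0.9283 m × (1 in / 0.02540 m) = 36.55 in

36.5 in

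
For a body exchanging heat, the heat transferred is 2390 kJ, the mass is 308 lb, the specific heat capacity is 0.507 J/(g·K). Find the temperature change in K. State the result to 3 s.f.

Rearranging: ΔT = Q/(m·c).
Q = 2390 kJ = 2.390×10^6 J; m = 308 lb = 139.7 kg; c = 0.507 J/(g·K) = 507.0 J/(kg·K).
ΔT = 33.74 K

33.7 K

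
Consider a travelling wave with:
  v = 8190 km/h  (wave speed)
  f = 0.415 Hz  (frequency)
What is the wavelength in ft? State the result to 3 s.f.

18000 ft

Solving v = f·λ for λ: λ = v/f.
v = 8190 km/h = 2275 m/s; f = 0.415 Hz.
λ = 5482 m
5482 m × (1 ft / 0.3048 m) = 17985 ft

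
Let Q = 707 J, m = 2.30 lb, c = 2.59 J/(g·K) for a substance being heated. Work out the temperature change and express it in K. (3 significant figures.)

Rearranging: ΔT = Q/(m·c).
Q = 707 J; m = 2.30 lb = 1.043 kg; c = 2.59 J/(g·K) = 2590 J/(kg·K).
ΔT = 0.2617 K

0.262 K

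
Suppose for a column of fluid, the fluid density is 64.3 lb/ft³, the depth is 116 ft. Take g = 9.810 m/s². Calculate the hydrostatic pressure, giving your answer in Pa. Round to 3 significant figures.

Directly: P = ρgh.
ρ = 64.3 lb/ft³ = 1030 kg/m³; h = 116 ft = 35.36 m; g = 9.810 m/s².
P = 3.573×10^5 Pa

3.57×10^5 Pa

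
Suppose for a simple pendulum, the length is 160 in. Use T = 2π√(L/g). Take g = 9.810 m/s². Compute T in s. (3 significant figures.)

4.04 s

Directly: T = 2π√(L/g).
L = 160 in = 4.064 m; g = 9.810 m/s².
T = 4.044 s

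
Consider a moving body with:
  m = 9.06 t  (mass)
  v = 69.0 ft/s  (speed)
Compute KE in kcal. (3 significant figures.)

Directly: KE = ½mv².
m = 9.06 t = 9060 kg; v = 69.0 ft/s = 21.03 m/s.
KE = 2.004×10^6 J
2.004×10^6 J × (1 kcal / 4184 J) = 478.9 kcal

479 kcal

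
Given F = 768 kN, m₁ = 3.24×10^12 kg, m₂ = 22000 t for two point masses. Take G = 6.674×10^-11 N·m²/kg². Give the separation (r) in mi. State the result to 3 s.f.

Rearranging F = G·m₁·m₂/r² for r: r = √(G·m₁m₂/F).
F = 768 kN = 7.680×10^5 N; m₁ = 3.24×10^12 kg; m₂ = 22000 t = 2.200×10^7 kg; G = 6.674×10^-11 N·m²/kg².
r = 78.70 m
78.70 m × (1 mi / 1609 m) = 0.04890 mi

0.0489 mi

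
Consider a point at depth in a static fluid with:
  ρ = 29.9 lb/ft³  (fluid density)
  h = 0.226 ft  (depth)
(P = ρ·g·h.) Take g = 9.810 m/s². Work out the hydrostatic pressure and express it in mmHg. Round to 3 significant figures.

2.43 mmHg

Directly: P = ρgh.
ρ = 29.9 lb/ft³ = 479.0 kg/m³; h = 0.226 ft = 0.06888 m; g = 9.810 m/s².
P = 323.7 Pa
323.7 Pa × (1 mmHg / 133.3 Pa) = 2.428 mmHg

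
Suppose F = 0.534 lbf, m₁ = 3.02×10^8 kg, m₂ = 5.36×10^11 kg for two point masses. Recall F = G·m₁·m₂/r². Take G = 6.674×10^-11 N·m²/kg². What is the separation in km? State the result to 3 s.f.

From Newton's law of gravitation: r = √(G·m₁m₂/F).
F = 0.534 lbf = 2.375 N; m₁ = 3.02×10^8 kg; m₂ = 5.36×10^11 kg; G = 6.674×10^-11 N·m²/kg².
r = 67440 m
67440 m × (1 km / 1000 m) = 67.44 km

67.4 km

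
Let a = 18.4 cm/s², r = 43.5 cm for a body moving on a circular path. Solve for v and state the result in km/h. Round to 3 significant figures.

1.02 km/h

Rearranging: v = √(a·r).
a = 18.4 cm/s² = 0.1840 m/s²; r = 43.5 cm = 0.4350 m.
v = 0.2829 m/s
0.2829 m/s × (1 km/h / 0.2778 m/s) = 1.018 km/h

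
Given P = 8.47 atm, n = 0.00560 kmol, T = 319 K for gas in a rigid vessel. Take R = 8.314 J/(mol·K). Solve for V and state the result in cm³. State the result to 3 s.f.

From the ideal-gas law: V = nRT/P.
P = 8.47 atm = 8.582×10^5 Pa; n = 0.00560 kmol = 5.600 mol; T = 319 K; R = 8.314 J/(mol·K).
V = 0.01731 m³
0.01731 m³ × (1 cm³ / 1.000×10^-6 m³) = 17306 cm³

17300 cm³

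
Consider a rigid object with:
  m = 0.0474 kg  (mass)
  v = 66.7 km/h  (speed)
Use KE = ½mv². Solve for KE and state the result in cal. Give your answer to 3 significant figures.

1.94 cal

KE is given directly by: KE = ½mv².
m = 0.0474 kg; v = 66.7 km/h = 18.53 m/s.
KE = 8.136 J  (the unit combination reduces to kg·m²/s² = J)
8.136 J × (1 cal / 4.184 J) = 1.944 cal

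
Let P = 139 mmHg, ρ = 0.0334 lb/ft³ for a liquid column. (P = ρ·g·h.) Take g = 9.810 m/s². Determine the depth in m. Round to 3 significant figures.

3530 m

Rearranging: h = P/(ρ·g).
P = 139 mmHg = 18532 Pa; ρ = 0.0334 lb/ft³ = 0.5350 kg/m³; g = 9.810 m/s².
h = 3531 m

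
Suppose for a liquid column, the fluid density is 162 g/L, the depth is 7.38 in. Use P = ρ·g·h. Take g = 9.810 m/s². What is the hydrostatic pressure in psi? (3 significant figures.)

Directly: P = ρgh.
ρ = 162 g/L = 162.0 kg/m³; h = 7.38 in = 0.1875 m; g = 9.810 m/s².
P = 297.9 Pa
297.9 Pa × (1 psi / 6895 Pa) = 0.04321 psi

0.0432 psi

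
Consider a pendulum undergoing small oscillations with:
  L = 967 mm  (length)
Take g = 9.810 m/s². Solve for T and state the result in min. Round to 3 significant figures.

Directly: T = 2π√(L/g).
L = 967 mm = 0.9670 m; g = 9.810 m/s².
T = 1.973 s
1.973 s × (1 min / 60.00 s) = 0.03288 min

0.0329 min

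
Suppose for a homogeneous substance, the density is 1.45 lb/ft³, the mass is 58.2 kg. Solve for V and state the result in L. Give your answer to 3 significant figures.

2510 L

Solving ρ = m/V for V: V = m/ρ.
ρ = 1.45 lb/ft³ = 23.23 kg/m³; m = 58.2 kg.
V = 2.506 m³
2.506 m³ × (1 L / 0.001000 m³) = 2506 L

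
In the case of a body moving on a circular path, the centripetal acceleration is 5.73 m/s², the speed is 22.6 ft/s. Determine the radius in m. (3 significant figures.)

Rearranging: r = v²/a.
a = 5.73 m/s²; v = 22.6 ft/s = 6.888 m/s.
r = 8.281 m

8.28 m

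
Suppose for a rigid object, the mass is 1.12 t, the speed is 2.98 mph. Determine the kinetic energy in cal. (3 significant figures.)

KE is given directly by: KE = ½mv².
m = 1.12 t = 1120 kg; v = 2.98 mph = 1.332 m/s.
KE = 993.8 J
993.8 J × (1 cal / 4.184 J) = 237.5 cal

238 cal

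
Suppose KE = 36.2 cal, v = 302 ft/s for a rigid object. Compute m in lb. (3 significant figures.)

0.0788 lb

Rearranging KE = ½mv² for m: m = 2·KE/v².
KE = 36.2 cal = 151.5 J; v = 302 ft/s = 92.05 m/s.
m = 0.03575 kg
0.03575 kg × (1 lb / 0.4536 kg) = 0.07882 lb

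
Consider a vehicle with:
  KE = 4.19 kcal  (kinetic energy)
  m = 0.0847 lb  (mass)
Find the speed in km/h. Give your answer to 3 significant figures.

3440 km/h

Rearranging: v = √(2·KE/m).
KE = 4.19 kcal = 17531 J; m = 0.0847 lb = 0.03842 kg.
v = 955.3 m/s
955.3 m/s × (1 km/h / 0.2778 m/s) = 3439 km/h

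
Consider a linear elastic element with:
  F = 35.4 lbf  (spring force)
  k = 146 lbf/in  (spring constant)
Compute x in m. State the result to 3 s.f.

0.00616 m

Solving F = k·x for x: x = F/k.
F = 35.4 lbf = 157.5 N; k = 146 lbf/in = 25569 N/m.
x = 0.006159 m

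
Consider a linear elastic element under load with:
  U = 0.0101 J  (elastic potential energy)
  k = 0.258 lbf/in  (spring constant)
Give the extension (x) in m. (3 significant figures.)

0.0211 m

Rearranging: x = √(2U/k).
U = 0.0101 J; k = 0.258 lbf/in = 45.18 N/m.
x = 0.02114 m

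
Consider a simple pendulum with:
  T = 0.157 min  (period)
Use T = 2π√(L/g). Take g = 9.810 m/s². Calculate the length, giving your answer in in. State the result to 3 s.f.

868 in

Rearranging T = 2π√(L/g) for L: L = g·(T/2π)².
T = 0.157 min = 9.420 s; g = 9.810 m/s².
L = 22.05 m
22.05 m × (1 in / 0.02540 m) = 868.1 in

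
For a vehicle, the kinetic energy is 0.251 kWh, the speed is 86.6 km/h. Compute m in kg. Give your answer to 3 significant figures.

3120 kg

Solving KE = ½mv² for m: m = 2·KE/v².
KE = 0.251 kWh = 9.036×10^5 J; v = 86.6 km/h = 24.06 m/s.
m = 3123 kg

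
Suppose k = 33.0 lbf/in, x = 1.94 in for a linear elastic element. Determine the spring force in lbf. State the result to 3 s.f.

64.0 lbf

Directly: F = kx.
k = 33.0 lbf/in = 5779 N/m; x = 1.94 in = 0.04928 m.
F = 284.8 N  (the unit combination reduces to kg·m/s² = N)
284.8 N × (1 lbf / 4.448 N) = 64.02 lbf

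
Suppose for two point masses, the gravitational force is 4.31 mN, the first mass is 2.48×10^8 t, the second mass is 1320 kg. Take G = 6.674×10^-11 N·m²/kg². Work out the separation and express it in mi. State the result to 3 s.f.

From Newton's law of gravitation: r = √(G·m₁m₂/F).
F = 4.31 mN = 0.004310 N; m₁ = 2.48×10^8 t = 2.480×10^11 kg; m₂ = 1320 kg; G = 6.674×10^-11 N·m²/kg².
r = 2251 m
2251 m × (1 mi / 1609 m) = 1.399 mi

1.40 mi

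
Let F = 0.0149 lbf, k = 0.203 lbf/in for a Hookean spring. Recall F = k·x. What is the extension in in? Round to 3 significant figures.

0.0734 in

From Hooke's law: x = F/k.
F = 0.0149 lbf = 0.06628 N; k = 0.203 lbf/in = 35.55 N/m.
x = 0.001864 m
0.001864 m × (1 in / 0.02540 m) = 0.07340 in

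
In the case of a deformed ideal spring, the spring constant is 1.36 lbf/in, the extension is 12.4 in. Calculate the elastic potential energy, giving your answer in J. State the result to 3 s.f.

Directly: U = ½kx².
k = 1.36 lbf/in = 238.2 N/m; x = 12.4 in = 0.3150 m.
U = 11.81 J

11.8 J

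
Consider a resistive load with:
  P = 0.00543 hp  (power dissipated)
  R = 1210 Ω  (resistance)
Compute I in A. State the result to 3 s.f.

Rearranging: I = √(P/R).
P = 0.00543 hp = 4.049 W; R = 1210 Ω.
I = 0.05785 A

0.0578 A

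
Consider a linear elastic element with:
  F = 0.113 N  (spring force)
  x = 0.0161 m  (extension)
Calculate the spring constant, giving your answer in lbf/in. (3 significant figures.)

Rearranging: k = F/x.
F = 0.113 N; x = 0.0161 m.
k = 7.019 N/m
7.019 N/m × (1 lbf/in / 175.1 N/m) = 0.04008 lbf/in

0.0401 lbf/in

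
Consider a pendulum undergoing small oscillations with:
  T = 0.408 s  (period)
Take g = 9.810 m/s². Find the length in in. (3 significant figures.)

1.63 in

Rearranging T = 2π√(L/g) for L: L = g·(T/2π)².
T = 0.408 s; g = 9.810 m/s².
L = 0.04136 m
0.04136 m × (1 in / 0.02540 m) = 1.629 in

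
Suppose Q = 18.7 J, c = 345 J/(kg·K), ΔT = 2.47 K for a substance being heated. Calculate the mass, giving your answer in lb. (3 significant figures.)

Solving Q = m·c·ΔT for m: m = Q/(c·ΔT).
Q = 18.7 J; c = 345 J/(kg·K); ΔT = 2.47 K.
m = 0.02194 kg
0.02194 kg × (1 lb / 0.4536 kg) = 0.04838 lb

0.0484 lb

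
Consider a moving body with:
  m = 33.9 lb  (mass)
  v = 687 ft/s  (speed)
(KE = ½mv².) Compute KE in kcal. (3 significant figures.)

Directly: KE = ½mv².
m = 33.9 lb = 15.38 kg; v = 687 ft/s = 209.4 m/s.
KE = 3.371×10^5 J
3.371×10^5 J × (1 kcal / 4184 J) = 80.57 kcal

80.6 kcal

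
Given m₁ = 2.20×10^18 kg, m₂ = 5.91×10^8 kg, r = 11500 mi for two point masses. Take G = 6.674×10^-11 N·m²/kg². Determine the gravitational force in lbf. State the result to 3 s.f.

From Newton's law of gravitation: F = Gm₁m₂/r².
m₁ = 2.20×10^18 kg; m₂ = 5.91×10^8 kg; r = 11500 mi = 1.851×10^7 m; G = 6.674×10^-11 N·m²/kg².
F = 253.3 N
253.3 N × (1 lbf / 4.448 N) = 56.95 lbf

57.0 lbf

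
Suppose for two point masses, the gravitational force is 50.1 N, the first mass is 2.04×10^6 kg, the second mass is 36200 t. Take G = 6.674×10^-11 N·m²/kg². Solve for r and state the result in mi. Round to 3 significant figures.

Rearranging: r = √(G·m₁m₂/F).
F = 50.1 N; m₁ = 2.04×10^6 kg; m₂ = 36200 t = 3.620×10^7 kg; G = 6.674×10^-11 N·m²/kg².
r = 9.918 m
9.918 m × (1 mi / 1609 m) = 0.006163 mi

0.00616 mi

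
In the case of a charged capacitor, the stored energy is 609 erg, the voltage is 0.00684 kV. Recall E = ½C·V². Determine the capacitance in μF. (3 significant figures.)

2.60 μF

Solving E = ½C·V² for C: C = 2E/V².
E = 609 erg = 6.090×10^-5 J; V = 0.00684 kV = 6.840 V.
C = 2.603×10^-6 F
2.603×10^-6 F × (1 μF / 1.000×10^-6 F) = 2.603 μF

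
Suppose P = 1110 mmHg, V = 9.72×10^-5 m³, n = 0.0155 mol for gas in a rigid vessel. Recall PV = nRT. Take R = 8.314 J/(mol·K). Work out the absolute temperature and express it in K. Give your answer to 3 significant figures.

Rearranging: T = PV/(nR).
P = 1110 mmHg = 1.480×10^5 Pa; V = 9.72×10^-5 m³; n = 0.0155 mol; R = 8.314 J/(mol·K).
T = 111.6 K

112 K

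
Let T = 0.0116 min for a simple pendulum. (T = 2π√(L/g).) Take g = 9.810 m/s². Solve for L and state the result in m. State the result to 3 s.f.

Solving T = 2π√(L/g) for L: L = g·(T/2π)².
T = 0.0116 min = 0.6960 s; g = 9.810 m/s².
L = 0.1204 m

0.120 m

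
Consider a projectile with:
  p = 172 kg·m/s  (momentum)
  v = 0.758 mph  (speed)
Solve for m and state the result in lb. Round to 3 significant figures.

Solving p = m·v for m: m = p/v.
p = 172 kg·m/s; v = 0.758 mph = 0.3389 m/s.
m = 507.6 kg
507.6 kg × (1 lb / 0.4536 kg) = 1119 lb

1120 lb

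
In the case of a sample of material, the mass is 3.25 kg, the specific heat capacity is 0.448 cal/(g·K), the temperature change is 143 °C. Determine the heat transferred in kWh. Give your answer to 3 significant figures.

0.242 kWh

Q is given directly by: Q = mcΔT.
m = 3.25 kg; c = 0.448 cal/(g·K) = 1874 J/(kg·K); ΔT = 143 °C = 143.0 K.
Q = 8.711×10^5 J  (the unit combination reduces to kg·m²/s² = J)
8.711×10^5 J × (1 kWh / 3.600×10^6 J) = 0.2420 kWh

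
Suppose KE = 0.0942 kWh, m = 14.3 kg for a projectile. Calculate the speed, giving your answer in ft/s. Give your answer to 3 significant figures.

715 ft/s

Rearranging: v = √(2·KE/m).
KE = 0.0942 kWh = 3.391×10^5 J; m = 14.3 kg.
v = 217.8 m/s
217.8 m/s × (1 ft/s / 0.3048 m/s) = 714.5 ft/s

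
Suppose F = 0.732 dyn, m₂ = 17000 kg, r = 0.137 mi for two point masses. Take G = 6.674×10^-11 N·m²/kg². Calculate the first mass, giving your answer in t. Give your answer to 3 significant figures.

314 t

From Newton's law of gravitation: m₁ = F·r²/(G·m₂).
F = 0.732 dyn = 7.320×10^-6 N; m₂ = 17000 kg; r = 0.137 mi = 220.5 m; G = 6.674×10^-11 N·m²/kg².
m₁ = 3.136×10^5 kg
3.136×10^5 kg × (1 t / 1000 kg) = 313.6 t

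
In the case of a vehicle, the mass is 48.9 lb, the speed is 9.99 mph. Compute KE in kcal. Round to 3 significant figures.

Directly: KE = ½mv².
m = 48.9 lb = 22.18 kg; v = 9.99 mph = 4.466 m/s.
KE = 221.2 J
221.2 J × (1 kcal / 4184 J) = 0.05287 kcal

0.0529 kcal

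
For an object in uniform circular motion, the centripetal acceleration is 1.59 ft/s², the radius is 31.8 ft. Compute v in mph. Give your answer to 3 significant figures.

Rearranging a = v²/r for v: v = √(a·r).
a = 1.59 ft/s² = 0.4846 m/s²; r = 31.8 ft = 9.693 m.
v = 2.167 m/s
2.167 m/s × (1 mph / 0.4470 m/s) = 4.848 mph

4.85 mph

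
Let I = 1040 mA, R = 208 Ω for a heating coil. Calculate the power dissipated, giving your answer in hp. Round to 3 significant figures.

0.302 hp

P is given directly by: P = I²R.
I = 1040 mA = 1.040 A; R = 208 Ω.
P = 225.0 W  (the unit combination reduces to kg·m²/s³ = W)
225.0 W × (1 hp / 745.7 W) = 0.3017 hp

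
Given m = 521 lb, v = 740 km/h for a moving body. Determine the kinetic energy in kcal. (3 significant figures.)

KE is given directly by: KE = ½mv².
m = 521 lb = 236.3 kg; v = 740 km/h = 205.6 m/s.
KE = 4.993×10^6 J
4.993×10^6 J × (1 kcal / 4184 J) = 1193 kcal

1190 kcal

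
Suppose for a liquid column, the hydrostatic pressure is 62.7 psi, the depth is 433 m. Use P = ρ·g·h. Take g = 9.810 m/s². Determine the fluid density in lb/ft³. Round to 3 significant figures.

Rearranging P = ρ·g·h for ρ: ρ = P/(g·h).
P = 62.7 psi = 4.323×10^5 Pa; h = 433 m; g = 9.810 m/s².
ρ = 101.8 kg/m³
101.8 kg/m³ × (1 lb/ft³ / 16.02 kg/m³) = 6.353 lb/ft³

6.35 lb/ft³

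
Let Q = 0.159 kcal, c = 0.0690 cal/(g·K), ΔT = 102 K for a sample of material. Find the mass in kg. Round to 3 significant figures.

Rearranging Q = m·c·ΔT for m: m = Q/(c·ΔT).
Q = 0.159 kcal = 665.3 J; c = 0.0690 cal/(g·K) = 288.7 J/(kg·K); ΔT = 102 K.
m = 0.02259 kg

0.0226 kg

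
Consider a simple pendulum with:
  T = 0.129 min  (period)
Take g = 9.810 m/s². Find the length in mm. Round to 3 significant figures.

Rearranging: L = g·(T/2π)².
T = 0.129 min = 7.740 s; g = 9.810 m/s².
L = 14.89 m
14.89 m × (1 mm / 0.001000 m) = 14886 mm

14900 mm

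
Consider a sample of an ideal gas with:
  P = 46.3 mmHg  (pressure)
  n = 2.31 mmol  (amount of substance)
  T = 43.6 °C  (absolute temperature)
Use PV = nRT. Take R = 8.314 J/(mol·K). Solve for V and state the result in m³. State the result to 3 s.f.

Rearranging: V = nRT/P.
P = 46.3 mmHg = 6173 Pa; n = 2.31 mmol = 0.002310 mol; T = 43.6 °C = 316.8 K; R = 8.314 J/(mol·K).
V = 9.855×10^-4 m³

9.85×10^-4 m³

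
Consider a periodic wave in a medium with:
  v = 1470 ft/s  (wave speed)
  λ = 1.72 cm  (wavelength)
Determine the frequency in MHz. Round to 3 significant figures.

Rearranging v = f·λ for f: f = v/λ.
v = 1470 ft/s = 448.1 m/s; λ = 1.72 cm = 0.01720 m.
f = 26050 Hz
26050 Hz × (1 MHz / 1.000×10^6 Hz) = 0.02605 MHz

0.0260 MHz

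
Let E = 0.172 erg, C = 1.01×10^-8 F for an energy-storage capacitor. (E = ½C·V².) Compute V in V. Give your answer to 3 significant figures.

Solving E = ½C·V² for V: V = √(2E/C).
E = 0.172 erg = 1.720×10^-8 J; C = 1.01×10^-8 F.
V = 1.846 V

1.85 V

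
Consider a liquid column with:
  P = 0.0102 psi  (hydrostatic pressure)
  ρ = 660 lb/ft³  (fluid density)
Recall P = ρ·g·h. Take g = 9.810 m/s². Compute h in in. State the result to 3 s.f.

0.0267 in

Rearranging: h = P/(ρ·g).
P = 0.0102 psi = 70.33 Pa; ρ = 660 lb/ft³ = 10572 kg/m³; g = 9.810 m/s².
h = 6.781×10^-4 m
6.781×10^-4 m × (1 in / 0.02540 m) = 0.02670 in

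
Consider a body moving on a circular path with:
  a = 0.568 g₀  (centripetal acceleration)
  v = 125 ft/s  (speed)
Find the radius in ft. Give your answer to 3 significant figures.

855 ft

Solving a = v²/r for r: r = v²/a.
a = 0.568 g₀ = 5.570 m/s²; v = 125 ft/s = 38.10 m/s.
r = 260.6 m
260.6 m × (1 ft / 0.3048 m) = 855.0 ft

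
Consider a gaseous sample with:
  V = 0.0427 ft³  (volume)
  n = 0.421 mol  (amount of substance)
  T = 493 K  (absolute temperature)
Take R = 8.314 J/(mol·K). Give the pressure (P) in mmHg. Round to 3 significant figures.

P is given directly by: P = nRT/V.
V = 0.0427 ft³ = 0.001209 m³; n = 0.421 mol; T = 493 K; R = 8.314 J/(mol·K).
P = 1.427×10^6 Pa  (the unit combination reduces to kg/(m·s²) = Pa)
1.427×10^6 Pa × (1 mmHg / 133.3 Pa) = 10704 mmHg

10700 mmHg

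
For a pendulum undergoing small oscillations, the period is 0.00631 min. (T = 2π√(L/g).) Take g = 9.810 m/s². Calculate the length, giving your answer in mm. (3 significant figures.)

Rearranging T = 2π√(L/g) for L: L = g·(T/2π)².
T = 0.00631 min = 0.3786 s; g = 9.810 m/s².
L = 0.03562 m
0.03562 m × (1 mm / 0.001000 m) = 35.62 mm

35.6 mm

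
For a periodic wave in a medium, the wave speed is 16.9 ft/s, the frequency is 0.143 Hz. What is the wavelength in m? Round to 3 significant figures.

36.0 m

Rearranging v = f·λ for λ: λ = v/f.
v = 16.9 ft/s = 5.151 m/s; f = 0.143 Hz.
λ = 36.02 m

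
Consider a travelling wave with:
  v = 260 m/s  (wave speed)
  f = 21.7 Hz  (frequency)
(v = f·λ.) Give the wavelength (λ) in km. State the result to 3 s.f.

0.0120 km

Rearranging: λ = v/f.
v = 260 m/s; f = 21.7 Hz.
λ = 11.98 m
11.98 m × (1 km / 1000 m) = 0.01198 km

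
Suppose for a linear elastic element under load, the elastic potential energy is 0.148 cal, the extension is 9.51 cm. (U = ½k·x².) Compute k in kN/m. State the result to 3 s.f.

0.137 kN/m

Rearranging U = ½k·x² for k: k = 2U/x².
U = 0.148 cal = 0.6192 J; x = 9.51 cm = 0.09510 m.
k = 136.9 N/m
136.9 N/m × (1 kN/m / 1000 N/m) = 0.1369 kN/m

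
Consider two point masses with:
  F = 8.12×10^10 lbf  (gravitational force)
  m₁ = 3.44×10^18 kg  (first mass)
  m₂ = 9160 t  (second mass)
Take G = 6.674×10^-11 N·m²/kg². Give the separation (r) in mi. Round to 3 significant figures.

From Newton's law of gravitation: r = √(G·m₁m₂/F).
F = 8.12×10^10 lbf = 3.612×10^11 N; m₁ = 3.44×10^18 kg; m₂ = 9160 t = 9.160×10^6 kg; G = 6.674×10^-11 N·m²/kg².
r = 76.30 m
76.30 m × (1 mi / 1609 m) = 0.04741 mi

0.0474 mi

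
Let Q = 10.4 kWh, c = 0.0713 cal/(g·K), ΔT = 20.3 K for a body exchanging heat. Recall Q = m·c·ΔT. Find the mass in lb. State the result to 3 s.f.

Rearranging: m = Q/(c·ΔT).
Q = 10.4 kWh = 3.744×10^7 J; c = 0.0713 cal/(g·K) = 298.3 J/(kg·K); ΔT = 20.3 K.
m = 6182 kg
6182 kg × (1 lb / 0.4536 kg) = 13630 lb

13600 lb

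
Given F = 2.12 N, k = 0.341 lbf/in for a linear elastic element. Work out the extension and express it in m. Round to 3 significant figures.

0.0355 m

From Hooke's law: x = F/k.
F = 2.12 N; k = 0.341 lbf/in = 59.72 N/m.
x = 0.03550 m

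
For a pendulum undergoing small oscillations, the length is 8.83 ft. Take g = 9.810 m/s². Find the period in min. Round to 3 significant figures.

0.0549 min

T is given directly by: T = 2π√(L/g).
L = 8.83 ft = 2.691 m; g = 9.810 m/s².
T = 3.291 s
3.291 s × (1 min / 60.00 s) = 0.05485 min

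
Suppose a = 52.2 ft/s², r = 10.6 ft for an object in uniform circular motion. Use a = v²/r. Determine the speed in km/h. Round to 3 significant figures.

25.8 km/h

Solving a = v²/r for v: v = √(a·r).
a = 52.2 ft/s² = 15.91 m/s²; r = 10.6 ft = 3.231 m.
v = 7.170 m/s
7.170 m/s × (1 km/h / 0.2778 m/s) = 25.81 km/h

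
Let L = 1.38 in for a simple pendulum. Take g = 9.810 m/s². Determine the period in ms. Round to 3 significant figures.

376 ms

T is given directly by: T = 2π√(L/g).
L = 1.38 in = 0.03505 m; g = 9.810 m/s².
T = 0.3756 s
0.3756 s × (1 ms / 0.001000 s) = 375.6 ms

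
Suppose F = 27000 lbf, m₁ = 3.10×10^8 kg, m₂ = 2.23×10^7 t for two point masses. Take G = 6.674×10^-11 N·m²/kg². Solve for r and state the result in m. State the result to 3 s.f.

From Newton's law of gravitation: r = √(G·m₁m₂/F).
F = 27000 lbf = 1.201×10^5 N; m₁ = 3.10×10^8 kg; m₂ = 2.23×10^7 t = 2.230×10^10 kg; G = 6.674×10^-11 N·m²/kg².
r = 61.98 m

62.0 m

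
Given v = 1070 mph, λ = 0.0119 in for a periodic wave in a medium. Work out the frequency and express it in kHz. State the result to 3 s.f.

1580 kHz

Solving v = f·λ for f: f = v/λ.
v = 1070 mph = 478.3 m/s; λ = 0.0119 in = 3.023×10^-4 m.
f = 1.583×10^6 Hz
1.583×10^6 Hz × (1 kHz / 1000 Hz) = 1583 kHz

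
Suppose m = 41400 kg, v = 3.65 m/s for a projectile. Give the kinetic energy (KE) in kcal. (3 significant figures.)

Directly: KE = ½mv².
m = 41400 kg; v = 3.65 m/s.
KE = 2.758×10^5 J  (the unit combination reduces to kg·m²/s² = J)
2.758×10^5 J × (1 kcal / 4184 J) = 65.91 kcal

65.9 kcal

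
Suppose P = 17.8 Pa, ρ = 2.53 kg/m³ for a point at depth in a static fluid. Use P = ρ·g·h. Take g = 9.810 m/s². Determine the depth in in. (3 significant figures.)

28.2 in

Rearranging: h = P/(ρ·g).
P = 17.8 Pa; ρ = 2.53 kg/m³; g = 9.810 m/s².
h = 0.7172 m
0.7172 m × (1 in / 0.02540 m) = 28.24 in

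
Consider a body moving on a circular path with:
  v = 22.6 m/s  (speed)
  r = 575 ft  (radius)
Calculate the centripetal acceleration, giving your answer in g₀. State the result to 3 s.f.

Directly: a = v²/r.
v = 22.6 m/s; r = 575 ft = 175.3 m.
a = 2.914 m/s²
2.914 m/s² × (1 g₀ / 9.807 m/s²) = 0.2972 g₀

0.297 g₀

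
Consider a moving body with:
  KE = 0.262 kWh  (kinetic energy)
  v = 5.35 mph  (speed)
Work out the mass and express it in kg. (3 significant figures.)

3.30×10^5 kg

Solving KE = ½mv² for m: m = 2·KE/v².
KE = 0.262 kWh = 9.432×10^5 J; v = 5.35 mph = 2.392 m/s.
m = 3.298×10^5 kg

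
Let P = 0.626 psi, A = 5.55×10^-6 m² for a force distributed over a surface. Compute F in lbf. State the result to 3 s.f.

0.00539 lbf

Rearranging: F = P·A.
P = 0.626 psi = 4316 Pa; A = 5.55×10^-6 m².
F = 0.02395 N  (the unit combination reduces to kg·m/s² = N)
0.02395 N × (1 lbf / 4.448 N) = 0.005385 lbf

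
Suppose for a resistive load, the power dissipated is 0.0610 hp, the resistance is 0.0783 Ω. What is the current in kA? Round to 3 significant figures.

Rearranging: I = √(P/R).
P = 0.0610 hp = 45.49 W; R = 0.0783 Ω.
I = 24.10 A
24.10 A × (1 kA / 1000 A) = 0.02410 kA

0.0241 kA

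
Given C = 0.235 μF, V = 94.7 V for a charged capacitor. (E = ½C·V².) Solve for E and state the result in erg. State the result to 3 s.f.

10500 erg

E is given directly by: E = ½CV².
C = 0.235 μF = 2.350×10^-7 F; V = 94.7 V.
E = 0.001054 J
0.001054 J × (1 erg / 1.000×10^-7 J) = 10538 erg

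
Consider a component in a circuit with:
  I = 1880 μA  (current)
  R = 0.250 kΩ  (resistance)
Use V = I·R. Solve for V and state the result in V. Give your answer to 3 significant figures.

0.470 V

From Ohm's law: V = IR.
I = 1880 μA = 0.001880 A; R = 0.250 kΩ = 250.0 Ω.
V = 0.4700 V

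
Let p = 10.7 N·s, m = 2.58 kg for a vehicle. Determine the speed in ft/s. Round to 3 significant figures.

Rearranging: v = p/m.
p = 10.7 N·s = 10.70 kg·m/s; m = 2.58 kg.
v = 4.147 m/s
4.147 m/s × (1 ft/s / 0.3048 m/s) = 13.61 ft/s

13.6 ft/s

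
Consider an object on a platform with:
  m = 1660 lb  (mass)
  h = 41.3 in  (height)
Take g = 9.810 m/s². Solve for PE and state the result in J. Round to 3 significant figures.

PE is given directly by: PE = mgh.
m = 1660 lb = 753.0 kg; h = 41.3 in = 1.049 m; g = 9.810 m/s².
PE = 7749 J

7750 J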